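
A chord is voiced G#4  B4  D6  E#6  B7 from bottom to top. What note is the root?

E#

G#, B, D, E# are the tones of an E# diminished seventh chord (E#–G#–B–D), making E# the root.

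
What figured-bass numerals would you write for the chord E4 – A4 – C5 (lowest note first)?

6/4

The notes E, A, C stack in thirds as A–C–E — an A minor triad. The bass E is the fifth, so this is second inversion: figured 6/4.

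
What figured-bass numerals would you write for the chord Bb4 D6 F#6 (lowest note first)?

5/3

The notes Bb, D, F# stack in thirds as Bb–D–F# — a Bb augmented triad. The bass Bb is the root, so this is root position: figured 5/3.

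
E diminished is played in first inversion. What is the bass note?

The third of E diminished (E–G–Bb) is G; that is the bass in first inversion.

G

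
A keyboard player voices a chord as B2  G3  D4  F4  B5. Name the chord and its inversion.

The pitch classes B, G, D, F arrange in thirds as G–B–D–F: a G dominant seventh chord.
The lowest note is B, the third of the chord, so this is first inversion (figured bass 6/5).

G dominant seventh, first inversion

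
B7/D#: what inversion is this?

B7/D# means B dominant seventh with D# in the bass. D# is the third of B dominant seventh (B–D#–F#–A), so this is first inversion.

first inversion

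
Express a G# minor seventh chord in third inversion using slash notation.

Third inversion of G# minor seventh has the seventh (F#) in the bass. As a slash chord: G#m7/F#.

G#m7/F#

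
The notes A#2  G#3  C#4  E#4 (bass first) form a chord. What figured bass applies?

The notes A#, G#, C#, E# stack in thirds as A#–C#–E#–G# — an A# minor seventh chord. The bass A# is the root, so this is root position: figured 7.

7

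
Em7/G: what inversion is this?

Em7/G means E minor seventh with G in the bass. G is the third of E minor seventh (E–G–B–D), so this is first inversion.

first inversion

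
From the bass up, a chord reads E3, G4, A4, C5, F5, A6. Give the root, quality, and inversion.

F major ninth, third inversion

The pitch classes E, G, A, C, F arrange in thirds as F–A–C–E–G: an F major ninth chord.
E is the seventh of F major ninth; seventh in the bass means third inversion.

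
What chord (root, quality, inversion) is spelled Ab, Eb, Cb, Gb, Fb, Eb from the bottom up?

Fb major ninth, first inversion

Reducing to letter names: Ab, Eb, Cb, Gb, Fb. These stack in thirds as Fb–Ab–Cb–Eb–Gb — an Fb major ninth chord.
Ab is the third of Fb major ninth; third in the bass means first inversion.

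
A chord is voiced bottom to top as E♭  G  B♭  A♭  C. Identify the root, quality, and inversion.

Ab major ninth, second inversion

The distinct note names are Eb, G, Bb, Ab, C. Stacked in thirds they read Ab–C–Eb–G–Bb, which is a major ninth chord on Ab.
With the fifth (Eb) in the bass, the chord is in second inversion.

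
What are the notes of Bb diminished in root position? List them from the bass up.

Spelling Bb diminished: Bb–Db–Fb. In root position the root is bass, giving Bb, Db, Fb from the bottom.

Bb, Db, Fb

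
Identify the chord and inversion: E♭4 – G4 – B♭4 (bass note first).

Reducing to letter names: Eb, G, Bb. These stack in thirds as Eb–G–Bb — an Eb major triad.
The lowest note is Eb, the root of the chord, so this is root position (figured bass 5/3).

Eb major, root position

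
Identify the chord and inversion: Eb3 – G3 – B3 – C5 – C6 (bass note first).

The pitch classes Eb, G, B, C arrange in thirds as C–Eb–G–B: a C minor-major seventh chord.
Eb is the third of C minor-major seventh; third in the bass means first inversion (figured bass 6/5).

C minor-major seventh, first inversion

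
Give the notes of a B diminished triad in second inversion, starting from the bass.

The chord tones are B–D–F. With the fifth (F) lowest for second inversion: F, B, D.

F, B, D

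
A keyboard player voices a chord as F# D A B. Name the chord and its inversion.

B minor seventh, second inversion

Reducing to letter names: F#, D, A, B. These stack in thirds as B–D–F#–A — a B minor seventh chord.
F# is the fifth of B minor seventh; fifth in the bass means second inversion (figured bass 4/3).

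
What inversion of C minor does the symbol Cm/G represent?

Cm/G means C minor with G in the bass. G is the fifth of C minor (C–Eb–G), so this is second inversion.

second inversion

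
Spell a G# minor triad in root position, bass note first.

G#, B, D#

G# minor is G#–B–D#. Root position puts the root (G#) in the bass, with the remaining tones above: G#, B, D#.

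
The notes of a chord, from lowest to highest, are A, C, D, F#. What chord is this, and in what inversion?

D dominant seventh, second inversion

The distinct note names are A, C, D, F#. Stacked in thirds they read D–F#–A–C, which is a dominant seventh chord on D.
With the fifth (A) in the bass, the chord is in second inversion (figured bass 4/3).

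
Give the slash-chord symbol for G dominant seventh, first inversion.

G7/B

First inversion of G dominant seventh has the third (B) in the bass. As a slash chord: G7/B.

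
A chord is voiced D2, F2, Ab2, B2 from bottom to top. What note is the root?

D, F, Ab, B are the tones of a B diminished seventh chord (B–D–F–Ab), making B the root.

B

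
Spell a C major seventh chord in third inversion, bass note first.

C major seventh is C–E–G–B. Third inversion puts the seventh (B) in the bass, with the remaining tones above: B, C, E, G.

B, C, E, G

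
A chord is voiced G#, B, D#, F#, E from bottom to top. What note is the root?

G#, B, D#, F#, E are the tones of an E major ninth chord (E–G#–B–D#–F#), making E the root.

E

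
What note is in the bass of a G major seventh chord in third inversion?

G major seventh is G–B–D–F#. Third inversion places the seventh in the bass: F#.

F#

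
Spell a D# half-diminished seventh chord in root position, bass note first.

D# half-diminished seventh is D#–F#–A–C#. Root position puts the root (D#) in the bass, with the remaining tones above: D#, F#, A, C#.

D#, F#, A, C#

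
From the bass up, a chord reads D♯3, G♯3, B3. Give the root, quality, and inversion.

The pitch classes D#, G#, B arrange in thirds as G#–B–D#: a G# minor triad.
With the fifth (D#) in the bass, the chord is in second inversion (figured bass 6/4).

G# minor, second inversion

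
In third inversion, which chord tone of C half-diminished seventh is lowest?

Bb

C half-diminished seventh is C–Eb–Gb–Bb. Third inversion places the seventh in the bass: Bb.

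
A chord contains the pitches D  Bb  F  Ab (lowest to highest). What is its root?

Bb

The distinct letter names are D, Bb, F, Ab. Arranged as a stack of thirds they read Bb–D–F–Ab, so Bb is the root (a Bb dominant seventh chord).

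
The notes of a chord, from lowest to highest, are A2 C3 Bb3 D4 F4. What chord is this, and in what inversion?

Bb major ninth, third inversion

The pitch classes A, C, Bb, D, F arrange in thirds as Bb–D–F–A–C: a Bb major ninth chord.
The lowest note is A, the seventh of the chord, so this is third inversion.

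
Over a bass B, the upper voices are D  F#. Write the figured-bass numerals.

5/3

The notes B, D, F# stack in thirds as B–D–F# — a B minor triad. The bass B is the root, so this is root position: figured 5/3.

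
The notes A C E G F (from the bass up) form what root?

The distinct letter names are A, C, E, G, F. Arranged as a stack of thirds they read F–A–C–E–G, so F is the root (an F major ninth chord).

F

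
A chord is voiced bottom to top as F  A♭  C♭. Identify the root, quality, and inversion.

The distinct note names are F, Ab, Cb. Stacked in thirds they read F–Ab–Cb, which is a diminished triad on F.
The lowest note is F, the root of the chord, so this is root position (figured bass 5/3).

F diminished, root position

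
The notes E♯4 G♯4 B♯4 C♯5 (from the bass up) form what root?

C#

The distinct letter names are E#, G#, B#, C#. Arranged as a stack of thirds they read C#–E#–G#–B#, so C# is the root (a C# major seventh chord).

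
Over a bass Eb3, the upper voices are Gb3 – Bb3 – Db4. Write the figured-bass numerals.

The notes Eb, Gb, Bb, Db stack in thirds as Eb–Gb–Bb–Db — an Eb minor seventh chord. The bass Eb is the root, so this is root position: figured 7.

7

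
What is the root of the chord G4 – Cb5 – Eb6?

Cb

The distinct letter names are G, Cb, Eb. Arranged as a stack of thirds they read Cb–Eb–G, so Cb is the root (a Cb augmented triad).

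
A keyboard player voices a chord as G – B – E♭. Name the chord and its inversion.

Eb augmented, first inversion

The pitch classes G, B, Eb arrange in thirds as Eb–G–B: an Eb augmented triad.
The lowest note is G, the third of the chord, so this is first inversion (figured bass 6).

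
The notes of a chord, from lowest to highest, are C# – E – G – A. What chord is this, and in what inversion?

The distinct note names are C#, E, G, A. Stacked in thirds they read A–C#–E–G, which is a dominant seventh chord on A.
The lowest note is C#, the third of the chord, so this is first inversion (figured bass 6/5).

A dominant seventh, first inversion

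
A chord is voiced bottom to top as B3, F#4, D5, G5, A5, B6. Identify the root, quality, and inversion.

G major ninth, first inversion

The distinct note names are B, F#, D, G, A. Stacked in thirds they read G–B–D–F#–A, which is a major ninth chord on G.
B is the third of G major ninth; third in the bass means first inversion.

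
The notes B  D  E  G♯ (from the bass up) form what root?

E

Reordering B, D, E, G# into stacked thirds gives E–G#–B–D; the bottom of that stack, E, is the root.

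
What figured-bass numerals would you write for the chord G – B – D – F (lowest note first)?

The notes G, B, D, F stack in thirds as G–B–D–F — a G dominant seventh chord. The bass G is the root, so this is root position: figured 7.

7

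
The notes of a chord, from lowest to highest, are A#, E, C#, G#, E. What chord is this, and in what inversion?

The distinct note names are A#, E, C#, G#. Stacked in thirds they read A#–C#–E–G#, which is a half-diminished seventh chord on A#.
A# is the root of A# half-diminished seventh; root in the bass means root position (figured bass 7).

A# half-diminished seventh, root position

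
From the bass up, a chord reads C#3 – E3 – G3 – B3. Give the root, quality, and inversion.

The distinct note names are C#, E, G, B. Stacked in thirds they read C#–E–G–B, which is a half-diminished seventh chord on C#.
The lowest note is C#, the root of the chord, so this is root position (figured bass 7).

C# half-diminished seventh, root position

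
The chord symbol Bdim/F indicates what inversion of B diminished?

Bdim/F means B diminished with F in the bass. F is the fifth of B diminished (B–D–F), so this is second inversion.

second inversion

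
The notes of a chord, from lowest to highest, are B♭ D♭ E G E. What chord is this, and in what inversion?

The pitch classes Bb, Db, E, G arrange in thirds as E–G–Bb–Db: an E diminished seventh chord.
Bb is the fifth of E diminished seventh; fifth in the bass means second inversion (figured bass 4/3).

E diminished seventh, second inversion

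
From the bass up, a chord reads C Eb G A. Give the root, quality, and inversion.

A half-diminished seventh, first inversion

Reducing to letter names: C, Eb, G, A. These stack in thirds as A–C–Eb–G — an A half-diminished seventh chord.
With the third (C) in the bass, the chord is in first inversion (figured bass 6/5).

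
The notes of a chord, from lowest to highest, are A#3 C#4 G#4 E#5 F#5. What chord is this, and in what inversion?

F# major ninth, first inversion

The pitch classes A#, C#, G#, E#, F# arrange in thirds as F#–A#–C#–E#–G#: an F# major ninth chord.
With the third (A#) in the bass, the chord is in first inversion.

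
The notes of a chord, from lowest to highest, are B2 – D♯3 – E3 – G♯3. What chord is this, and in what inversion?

E major seventh, second inversion

Reducing to letter names: B, D#, E, G#. These stack in thirds as E–G#–B–D# — an E major seventh chord.
B is the fifth of E major seventh; fifth in the bass means second inversion (figured bass 4/3).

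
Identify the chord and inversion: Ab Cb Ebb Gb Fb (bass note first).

The pitch classes Ab, Cb, Ebb, Gb, Fb arrange in thirds as Fb–Ab–Cb–Ebb–Gb: an Fb dominant ninth chord.
Ab is the third of Fb dominant ninth; third in the bass means first inversion.

Fb dominant ninth, first inversion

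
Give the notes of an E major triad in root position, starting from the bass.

E, G#, B

Spelling E major: E–G#–B. In root position the root is bass, giving E, G#, B from the bottom.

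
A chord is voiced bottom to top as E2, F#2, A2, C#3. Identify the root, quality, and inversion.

Reducing to letter names: E, F#, A, C#. These stack in thirds as F#–A–C#–E — an F# minor seventh chord.
The lowest note is E, the seventh of the chord, so this is third inversion (figured bass 4/2).

F# minor seventh, third inversion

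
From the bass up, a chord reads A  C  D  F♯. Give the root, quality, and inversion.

Reducing to letter names: A, C, D, F#. These stack in thirds as D–F#–A–C — a D dominant seventh chord.
With the fifth (A) in the bass, the chord is in second inversion (figured bass 4/3).

D dominant seventh, second inversion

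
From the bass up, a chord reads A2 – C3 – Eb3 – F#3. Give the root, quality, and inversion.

F# diminished seventh, first inversion

The pitch classes A, C, Eb, F# arrange in thirds as F#–A–C–Eb: an F# diminished seventh chord.
A is the third of F# diminished seventh; third in the bass means first inversion (figured bass 6/5).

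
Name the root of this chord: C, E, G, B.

C

The distinct letter names are C, E, G, B. Arranged as a stack of thirds they read C–E–G–B, so C is the root (a C major seventh chord).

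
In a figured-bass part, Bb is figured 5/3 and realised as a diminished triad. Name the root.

The figures 5/3 mean the root of the chord is in the bass. If Bb is the root of a diminished triad, the root is Bb (chord tones Bb–Db–Fb).

Bb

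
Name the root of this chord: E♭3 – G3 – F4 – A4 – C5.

The distinct letter names are Eb, G, F, A, C. Arranged as a stack of thirds they read F–A–C–Eb–G, so F is the root (an F dominant ninth chord).

F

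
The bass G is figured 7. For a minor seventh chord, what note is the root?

G

The figures 7 mean the root of the chord is in the bass. If G is the root of a minor seventh chord, the root is G (chord tones G–Bb–D–F).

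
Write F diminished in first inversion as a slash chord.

Fdim/Ab

First inversion of F diminished has the third (Ab) in the bass. As a slash chord: Fdim/Ab.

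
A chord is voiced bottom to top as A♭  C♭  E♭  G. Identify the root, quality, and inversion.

Ab minor-major seventh, root position

Reducing to letter names: Ab, Cb, Eb, G. These stack in thirds as Ab–Cb–Eb–G — an Ab minor-major seventh chord.
With the root (Ab) in the bass, the chord is in root position (figured bass 7).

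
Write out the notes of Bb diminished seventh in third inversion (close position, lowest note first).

Abb, Bb, Db, Fb

Bb diminished seventh is Bb–Db–Fb–Abb. Third inversion puts the seventh (Abb) in the bass, with the remaining tones above: Abb, Bb, Db, Fb.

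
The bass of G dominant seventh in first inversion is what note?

B

In first inversion the third is lowest. For G dominant seventh (G–B–D–F) that is B.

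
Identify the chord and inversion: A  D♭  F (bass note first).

Db augmented, second inversion

The distinct note names are A, Db, F. Stacked in thirds they read Db–F–A, which is an augmented triad on Db.
A is the fifth of Db augmented; fifth in the bass means second inversion (figured bass 6/4).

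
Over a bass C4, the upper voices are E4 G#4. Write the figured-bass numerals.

5/3

The notes C, E, G# stack in thirds as C–E–G# — a C augmented triad. The bass C is the root, so this is root position: figured 5/3.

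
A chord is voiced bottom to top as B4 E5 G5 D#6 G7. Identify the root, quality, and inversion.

The distinct note names are B, E, G, D#. Stacked in thirds they read E–G–B–D#, which is a minor-major seventh chord on E.
The lowest note is B, the fifth of the chord, so this is second inversion (figured bass 4/3).

E minor-major seventh, second inversion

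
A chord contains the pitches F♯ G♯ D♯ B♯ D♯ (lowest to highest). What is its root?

G#

Reordering F#, G#, D#, B# into stacked thirds gives G#–B#–D#–F#; the bottom of that stack, G#, is the root.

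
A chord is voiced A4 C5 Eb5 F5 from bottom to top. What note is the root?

The distinct letter names are A, C, Eb, F. Arranged as a stack of thirds they read F–A–C–Eb, so F is the root (an F dominant seventh chord).

F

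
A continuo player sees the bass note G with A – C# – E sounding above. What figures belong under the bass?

The notes G, A, C#, E stack in thirds as A–C#–E–G — an A dominant seventh chord. The bass G is the seventh, so this is third inversion: figured 4/2.

4/2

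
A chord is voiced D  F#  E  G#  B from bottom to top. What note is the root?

Reordering D, F#, E, G#, B into stacked thirds gives E–G#–B–D–F#; the bottom of that stack, E, is the root.

E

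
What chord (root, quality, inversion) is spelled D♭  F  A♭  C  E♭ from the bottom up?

Db major ninth, root position

The distinct note names are Db, F, Ab, C, Eb. Stacked in thirds they read Db–F–Ab–C–Eb, which is a major ninth chord on Db.
With the root (Db) in the bass, the chord is in root position.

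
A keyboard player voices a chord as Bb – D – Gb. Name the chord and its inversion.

The distinct note names are Bb, D, Gb. Stacked in thirds they read Gb–Bb–D, which is an augmented triad on Gb.
Bb is the third of Gb augmented; third in the bass means first inversion (figured bass 6).

Gb augmented, first inversion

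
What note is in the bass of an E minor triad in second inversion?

E minor is E–G–B. Second inversion places the fifth in the bass: B.

B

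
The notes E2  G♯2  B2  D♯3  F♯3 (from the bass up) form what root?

E

E, G#, B, D#, F# are the tones of an E major ninth chord (E–G#–B–D#–F#), making E the root.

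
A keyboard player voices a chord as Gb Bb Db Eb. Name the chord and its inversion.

The distinct note names are Gb, Bb, Db, Eb. Stacked in thirds they read Eb–Gb–Bb–Db, which is a minor seventh chord on Eb.
Gb is the third of Eb minor seventh; third in the bass means first inversion (figured bass 6/5).

Eb minor seventh, first inversion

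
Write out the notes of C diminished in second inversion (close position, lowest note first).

C diminished is C–Eb–Gb. Second inversion puts the fifth (Gb) in the bass, with the remaining tones above: Gb, C, Eb.

Gb, C, Eb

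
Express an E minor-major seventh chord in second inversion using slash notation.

Second inversion of E minor-major seventh has the fifth (B) in the bass. As a slash chord: Em(maj7)/B.

Em(maj7)/B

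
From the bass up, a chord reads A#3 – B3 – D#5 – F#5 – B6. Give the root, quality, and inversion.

The pitch classes A#, B, D#, F# arrange in thirds as B–D#–F#–A#: a B major seventh chord.
A# is the seventh of B major seventh; seventh in the bass means third inversion (figured bass 4/2).

B major seventh, third inversion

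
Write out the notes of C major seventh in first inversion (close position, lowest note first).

E, G, B, C

C major seventh is C–E–G–B. First inversion puts the third (E) in the bass, with the remaining tones above: E, G, B, C.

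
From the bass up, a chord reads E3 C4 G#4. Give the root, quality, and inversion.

The distinct note names are E, C, G#. Stacked in thirds they read C–E–G#, which is an augmented triad on C.
The lowest note is E, the third of the chord, so this is first inversion (figured bass 6).

C augmented, first inversion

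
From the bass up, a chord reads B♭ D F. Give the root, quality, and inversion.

Bb major, root position

Reducing to letter names: Bb, D, F. These stack in thirds as Bb–D–F — a Bb major triad.
The lowest note is Bb, the root of the chord, so this is root position (figured bass 5/3).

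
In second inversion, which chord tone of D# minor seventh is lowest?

A#

In second inversion the fifth is lowest. For D# minor seventh (D#–F#–A#–C#) that is A#.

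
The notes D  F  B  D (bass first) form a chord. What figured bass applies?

6

The notes D, F, B stack in thirds as B–D–F — a B diminished triad. The bass D is the third, so this is first inversion: figured 6.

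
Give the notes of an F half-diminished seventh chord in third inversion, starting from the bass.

Eb, F, Ab, Cb

Spelling F half-diminished seventh: F–Ab–Cb–Eb. In third inversion the seventh is bass, giving Eb, F, Ab, Cb from the bottom.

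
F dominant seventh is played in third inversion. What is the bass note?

In third inversion the seventh is lowest. For F dominant seventh (F–A–C–Eb) that is Eb.

Eb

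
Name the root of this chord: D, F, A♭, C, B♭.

The distinct letter names are D, F, Ab, C, Bb. Arranged as a stack of thirds they read Bb–D–F–Ab–C, so Bb is the root (a Bb dominant ninth chord).

Bb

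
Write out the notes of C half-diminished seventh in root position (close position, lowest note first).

C, Eb, Gb, Bb

Spelling C half-diminished seventh: C–Eb–Gb–Bb. In root position the root is bass, giving C, Eb, Gb, Bb from the bottom.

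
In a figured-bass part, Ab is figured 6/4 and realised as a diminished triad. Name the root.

D

The figures 6/4 mean the fifth of the chord is in the bass. If Ab is the fifth of a diminished triad, the root is D (chord tones D–F–Ab).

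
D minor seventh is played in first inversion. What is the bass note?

D minor seventh is D–F–A–C. First inversion places the third in the bass: F.

F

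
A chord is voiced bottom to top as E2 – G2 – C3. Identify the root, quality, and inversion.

C major, first inversion

The pitch classes E, G, C arrange in thirds as C–E–G: a C major triad.
The lowest note is E, the third of the chord, so this is first inversion (figured bass 6).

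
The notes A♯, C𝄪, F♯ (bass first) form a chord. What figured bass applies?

6

The notes A#, C##, F# stack in thirds as F#–A#–C## — an F# augmented triad. The bass A# is the third, so this is first inversion: figured 6.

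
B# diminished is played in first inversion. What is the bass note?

D#

In first inversion the third is lowest. For B# diminished (B#–D#–F#) that is D#.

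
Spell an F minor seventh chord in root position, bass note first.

The chord tones are F–Ab–C–Eb. With the root (F) lowest for root position: F, Ab, C, Eb.

F, Ab, C, Eb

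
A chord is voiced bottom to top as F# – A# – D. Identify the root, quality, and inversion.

D augmented, first inversion

The distinct note names are F#, A#, D. Stacked in thirds they read D–F#–A#, which is an augmented triad on D.
The lowest note is F#, the third of the chord, so this is first inversion (figured bass 6).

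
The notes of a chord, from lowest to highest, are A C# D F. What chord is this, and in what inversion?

D minor-major seventh, second inversion

The distinct note names are A, C#, D, F. Stacked in thirds they read D–F–A–C#, which is a minor-major seventh chord on D.
With the fifth (A) in the bass, the chord is in second inversion (figured bass 4/3).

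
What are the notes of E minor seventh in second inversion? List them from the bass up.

B, D, E, G

E minor seventh is E–G–B–D. Second inversion puts the fifth (B) in the bass, with the remaining tones above: B, D, E, G.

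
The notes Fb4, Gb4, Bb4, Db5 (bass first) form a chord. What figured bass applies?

4/2

The notes Fb, Gb, Bb, Db stack in thirds as Gb–Bb–Db–Fb — a Gb dominant seventh chord. The bass Fb is the seventh, so this is third inversion: figured 4/2.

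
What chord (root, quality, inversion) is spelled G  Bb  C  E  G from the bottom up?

The pitch classes G, Bb, C, E arrange in thirds as C–E–G–Bb: a C dominant seventh chord.
With the fifth (G) in the bass, the chord is in second inversion (figured bass 4/3).

C dominant seventh, second inversion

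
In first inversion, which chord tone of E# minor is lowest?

The third of E# minor (E#–G#–B#) is G#; that is the bass in first inversion.

G#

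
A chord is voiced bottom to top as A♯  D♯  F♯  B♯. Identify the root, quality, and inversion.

B# half-diminished seventh, third inversion

The pitch classes A#, D#, F#, B# arrange in thirds as B#–D#–F#–A#: a B# half-diminished seventh chord.
The lowest note is A#, the seventh of the chord, so this is third inversion (figured bass 4/2).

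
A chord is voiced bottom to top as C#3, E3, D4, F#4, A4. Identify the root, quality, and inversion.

D major ninth, third inversion

The pitch classes C#, E, D, F#, A arrange in thirds as D–F#–A–C#–E: a D major ninth chord.
C# is the seventh of D major ninth; seventh in the bass means third inversion.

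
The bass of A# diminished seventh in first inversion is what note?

The third of A# diminished seventh (A#–C#–E–G) is C#; that is the bass in first inversion.

C#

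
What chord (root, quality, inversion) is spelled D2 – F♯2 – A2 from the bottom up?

The distinct note names are D, F#, A. Stacked in thirds they read D–F#–A, which is a major triad on D.
The lowest note is D, the root of the chord, so this is root position (figured bass 5/3).

D major, root position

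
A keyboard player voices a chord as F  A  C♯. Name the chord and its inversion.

F augmented, root position

The pitch classes F, A, C# arrange in thirds as F–A–C#: an F augmented triad.
The lowest note is F, the root of the chord, so this is root position (figured bass 5/3).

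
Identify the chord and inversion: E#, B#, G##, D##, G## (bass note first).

E# major seventh, root position

The distinct note names are E#, B#, G##, D##. Stacked in thirds they read E#–G##–B#–D##, which is a major seventh chord on E#.
The lowest note is E#, the root of the chord, so this is root position (figured bass 7).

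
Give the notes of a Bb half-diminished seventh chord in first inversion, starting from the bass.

The chord tones are Bb–Db–Fb–Ab. With the third (Db) lowest for first inversion: Db, Fb, Ab, Bb.

Db, Fb, Ab, Bb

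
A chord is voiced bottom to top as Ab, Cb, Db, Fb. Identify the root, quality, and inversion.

Reducing to letter names: Ab, Cb, Db, Fb. These stack in thirds as Db–Fb–Ab–Cb — a Db minor seventh chord.
With the fifth (Ab) in the bass, the chord is in second inversion (figured bass 4/3).

Db minor seventh, second inversion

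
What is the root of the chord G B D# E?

E

G, B, D#, E are the tones of an E minor-major seventh chord (E–G–B–D#), making E the root.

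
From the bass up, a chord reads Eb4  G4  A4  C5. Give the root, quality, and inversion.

A half-diminished seventh, second inversion

The distinct note names are Eb, G, A, C. Stacked in thirds they read A–C–Eb–G, which is a half-diminished seventh chord on A.
With the fifth (Eb) in the bass, the chord is in second inversion (figured bass 4/3).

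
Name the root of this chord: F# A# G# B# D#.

Reordering F#, A#, G#, B#, D# into stacked thirds gives G#–B#–D#–F#–A#; the bottom of that stack, G#, is the root.

G#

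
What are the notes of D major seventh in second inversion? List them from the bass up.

A, C#, D, F#

D major seventh is D–F#–A–C#. Second inversion puts the fifth (A) in the bass, with the remaining tones above: A, C#, D, F#.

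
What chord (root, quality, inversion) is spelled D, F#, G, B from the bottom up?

Reducing to letter names: D, F#, G, B. These stack in thirds as G–B–D–F# — a G major seventh chord.
The lowest note is D, the fifth of the chord, so this is second inversion (figured bass 4/3).

G major seventh, second inversion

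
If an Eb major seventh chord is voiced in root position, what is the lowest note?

Eb

The root of Eb major seventh (Eb–G–Bb–D) is Eb; that is the bass in root position.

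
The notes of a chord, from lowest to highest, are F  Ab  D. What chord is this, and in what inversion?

The distinct note names are F, Ab, D. Stacked in thirds they read D–F–Ab, which is a diminished triad on D.
F is the third of D diminished; third in the bass means first inversion (figured bass 6).

D diminished, first inversion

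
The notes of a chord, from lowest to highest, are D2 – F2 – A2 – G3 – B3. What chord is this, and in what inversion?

The pitch classes D, F, A, G, B arrange in thirds as G–B–D–F–A: a G dominant ninth chord.
The lowest note is D, the fifth of the chord, so this is second inversion.

G dominant ninth, second inversion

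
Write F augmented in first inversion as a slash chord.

Faug/A

First inversion of F augmented has the third (A) in the bass. As a slash chord: Faug/A.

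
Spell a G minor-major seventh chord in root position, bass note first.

G, Bb, D, F#

Spelling G minor-major seventh: G–Bb–D–F#. In root position the root is bass, giving G, Bb, D, F# from the bottom.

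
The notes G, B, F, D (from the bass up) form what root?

The distinct letter names are G, B, F, D. Arranged as a stack of thirds they read G–B–D–F, so G is the root (a G dominant seventh chord).

G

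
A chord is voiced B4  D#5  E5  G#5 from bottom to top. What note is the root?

E

Reordering B, D#, E, G# into stacked thirds gives E–G#–B–D#; the bottom of that stack, E, is the root.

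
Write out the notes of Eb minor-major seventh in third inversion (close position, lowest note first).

D, Eb, Gb, Bb

The chord tones are Eb–Gb–Bb–D. With the seventh (D) lowest for third inversion: D, Eb, Gb, Bb.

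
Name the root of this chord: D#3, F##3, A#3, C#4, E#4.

Reordering D#, F##, A#, C#, E# into stacked thirds gives D#–F##–A#–C#–E#; the bottom of that stack, D#, is the root.

D#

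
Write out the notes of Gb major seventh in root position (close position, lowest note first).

Gb, Bb, Db, F

The chord tones are Gb–Bb–Db–F. With the root (Gb) lowest for root position: Gb, Bb, Db, F.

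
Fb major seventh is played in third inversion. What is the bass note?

Eb

The seventh of Fb major seventh (Fb–Ab–Cb–Eb) is Eb; that is the bass in third inversion.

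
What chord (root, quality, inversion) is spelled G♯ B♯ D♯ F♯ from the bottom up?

The pitch classes G#, B#, D#, F# arrange in thirds as G#–B#–D#–F#: a G# dominant seventh chord.
G# is the root of G# dominant seventh; root in the bass means root position (figured bass 7).

G# dominant seventh, root position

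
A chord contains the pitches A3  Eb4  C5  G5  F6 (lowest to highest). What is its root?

F

Reordering A, Eb, C, G, F into stacked thirds gives F–A–C–Eb–G; the bottom of that stack, F, is the root.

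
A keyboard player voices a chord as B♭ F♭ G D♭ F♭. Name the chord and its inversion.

G diminished seventh, first inversion

Reducing to letter names: Bb, Fb, G, Db. These stack in thirds as G–Bb–Db–Fb — a G diminished seventh chord.
Bb is the third of G diminished seventh; third in the bass means first inversion (figured bass 6/5).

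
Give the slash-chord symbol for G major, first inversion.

First inversion of G major has the third (B) in the bass. As a slash chord: Gmaj/B.

Gmaj/B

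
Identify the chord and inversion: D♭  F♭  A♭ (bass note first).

Db minor, root position

Reducing to letter names: Db, Fb, Ab. These stack in thirds as Db–Fb–Ab — a Db minor triad.
The lowest note is Db, the root of the chord, so this is root position (figured bass 5/3).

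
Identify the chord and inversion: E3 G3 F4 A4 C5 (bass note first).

The pitch classes E, G, F, A, C arrange in thirds as F–A–C–E–G: an F major ninth chord.
With the seventh (E) in the bass, the chord is in third inversion.

F major ninth, third inversion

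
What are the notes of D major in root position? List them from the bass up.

D, F#, A

Spelling D major: D–F#–A. In root position the root is bass, giving D, F#, A from the bottom.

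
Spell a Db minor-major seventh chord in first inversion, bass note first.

Fb, Ab, C, Db

Spelling Db minor-major seventh: Db–Fb–Ab–C. In first inversion the third is bass, giving Fb, Ab, C, Db from the bottom.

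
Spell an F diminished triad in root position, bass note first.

F, Ab, Cb

F diminished is F–Ab–Cb. Root position puts the root (F) in the bass, with the remaining tones above: F, Ab, Cb.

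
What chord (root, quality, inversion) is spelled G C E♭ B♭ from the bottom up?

C minor seventh, second inversion

The pitch classes G, C, Eb, Bb arrange in thirds as C–Eb–G–Bb: a C minor seventh chord.
The lowest note is G, the fifth of the chord, so this is second inversion (figured bass 4/3).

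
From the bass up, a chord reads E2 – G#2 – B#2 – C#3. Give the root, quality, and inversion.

C# minor-major seventh, first inversion

Reducing to letter names: E, G#, B#, C#. These stack in thirds as C#–E–G#–B# — a C# minor-major seventh chord.
The lowest note is E, the third of the chord, so this is first inversion (figured bass 6/5).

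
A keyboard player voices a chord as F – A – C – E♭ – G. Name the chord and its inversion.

F dominant ninth, root position

The pitch classes F, A, C, Eb, G arrange in thirds as F–A–C–Eb–G: an F dominant ninth chord.
The lowest note is F, the root of the chord, so this is root position.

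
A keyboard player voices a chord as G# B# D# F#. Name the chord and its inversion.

Reducing to letter names: G#, B#, D#, F#. These stack in thirds as G#–B#–D#–F# — a G# dominant seventh chord.
The lowest note is G#, the root of the chord, so this is root position (figured bass 7).

G# dominant seventh, root position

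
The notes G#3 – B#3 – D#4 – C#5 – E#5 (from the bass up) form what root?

C#

The distinct letter names are G#, B#, D#, C#, E#. Arranged as a stack of thirds they read C#–E#–G#–B#–D#, so C# is the root (a C# major ninth chord).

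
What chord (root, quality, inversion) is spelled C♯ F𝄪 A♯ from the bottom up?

Reducing to letter names: C#, F##, A#. These stack in thirds as F##–A#–C# — an F## diminished triad.
The lowest note is C#, the fifth of the chord, so this is second inversion (figured bass 6/4).

F## diminished, second inversion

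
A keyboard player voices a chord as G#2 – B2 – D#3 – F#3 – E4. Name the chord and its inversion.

E major ninth, first inversion

The pitch classes G#, B, D#, F#, E arrange in thirds as E–G#–B–D#–F#: an E major ninth chord.
G# is the third of E major ninth; third in the bass means first inversion.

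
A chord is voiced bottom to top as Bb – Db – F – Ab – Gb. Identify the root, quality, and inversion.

The distinct note names are Bb, Db, F, Ab, Gb. Stacked in thirds they read Gb–Bb–Db–F–Ab, which is a major ninth chord on Gb.
Bb is the third of Gb major ninth; third in the bass means first inversion.

Gb major ninth, first inversion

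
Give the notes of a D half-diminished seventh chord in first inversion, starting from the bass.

The chord tones are D–F–Ab–C. With the third (F) lowest for first inversion: F, Ab, C, D.

F, Ab, C, D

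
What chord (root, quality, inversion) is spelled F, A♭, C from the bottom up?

F minor, root position

The pitch classes F, Ab, C arrange in thirds as F–Ab–C: an F minor triad.
F is the root of F minor; root in the bass means root position (figured bass 5/3).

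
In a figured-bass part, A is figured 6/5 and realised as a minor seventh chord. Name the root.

F#

The figures 6/5 mean the third of the chord is in the bass. If A is the third of a minor seventh chord, the root is F# (chord tones F#–A–C#–E).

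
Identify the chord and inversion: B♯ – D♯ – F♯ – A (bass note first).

Reducing to letter names: B#, D#, F#, A. These stack in thirds as B#–D#–F#–A — a B# diminished seventh chord.
With the root (B#) in the bass, the chord is in root position (figured bass 7).

B# diminished seventh, root position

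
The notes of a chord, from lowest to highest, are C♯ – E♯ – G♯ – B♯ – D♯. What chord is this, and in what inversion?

C# major ninth, root position

Reducing to letter names: C#, E#, G#, B#, D#. These stack in thirds as C#–E#–G#–B#–D# — a C# major ninth chord.
With the root (C#) in the bass, the chord is in root position.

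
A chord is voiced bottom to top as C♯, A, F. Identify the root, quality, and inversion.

F augmented, second inversion

The pitch classes C#, A, F arrange in thirds as F–A–C#: an F augmented triad.
C# is the fifth of F augmented; fifth in the bass means second inversion (figured bass 6/4).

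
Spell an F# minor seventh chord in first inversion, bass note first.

F# minor seventh is F#–A–C#–E. First inversion puts the third (A) in the bass, with the remaining tones above: A, C#, E, F#.

A, C#, E, F#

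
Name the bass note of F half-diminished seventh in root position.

F

F half-diminished seventh is F–Ab–Cb–Eb. Root position places the root in the bass: F.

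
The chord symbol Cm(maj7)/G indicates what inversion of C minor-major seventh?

Cm(maj7)/G means C minor-major seventh with G in the bass. G is the fifth of C minor-major seventh (C–Eb–G–B), so this is second inversion.

second inversion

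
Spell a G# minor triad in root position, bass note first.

G# minor is G#–B–D#. Root position puts the root (G#) in the bass, with the remaining tones above: G#, B, D#.

G#, B, D#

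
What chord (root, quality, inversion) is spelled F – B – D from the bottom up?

B diminished, second inversion

The distinct note names are F, B, D. Stacked in thirds they read B–D–F, which is a diminished triad on B.
With the fifth (F) in the bass, the chord is in second inversion (figured bass 6/4).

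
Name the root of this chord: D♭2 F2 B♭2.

Bb

Reordering Db, F, Bb into stacked thirds gives Bb–Db–F; the bottom of that stack, Bb, is the root.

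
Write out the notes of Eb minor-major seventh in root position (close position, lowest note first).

Eb, Gb, Bb, D

The chord tones are Eb–Gb–Bb–D. With the root (Eb) lowest for root position: Eb, Gb, Bb, D.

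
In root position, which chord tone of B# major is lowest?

B#

B# major is B#–D##–F##. Root position places the root in the bass: B#.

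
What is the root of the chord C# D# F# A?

D#

Reordering C#, D#, F#, A into stacked thirds gives D#–F#–A–C#; the bottom of that stack, D#, is the root.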